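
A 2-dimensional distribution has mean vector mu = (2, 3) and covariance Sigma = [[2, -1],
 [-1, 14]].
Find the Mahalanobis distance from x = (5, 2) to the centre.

Step 1 — centre the observation: (x - mu) = (3, -1).

Step 2 — invert Sigma. det(Sigma) = 2·14 - (-1)² = 27.
  Sigma^{-1} = (1/det) · [[d, -b], [-b, a]] = [[0.5185, 0.037],
 [0.037, 0.0741]].

Step 3 — form the quadratic (x - mu)^T · Sigma^{-1} · (x - mu):
  Sigma^{-1} · (x - mu) = (1.5185, 0.037).
  (x - mu)^T · [Sigma^{-1} · (x - mu)] = (3)·(1.5185) + (-1)·(0.037) = 4.5185.

Step 4 — take square root: d = √(4.5185) ≈ 2.1257.

d(x, mu) = √(4.5185) ≈ 2.1257


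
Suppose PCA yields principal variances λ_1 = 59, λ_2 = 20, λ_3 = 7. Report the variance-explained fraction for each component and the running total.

Step 1 — total variance = trace(Sigma) = Σ λ_i = 59 + 20 + 7 = 86.

Step 2 — fraction explained by component i = λ_i / Σ λ:
  PC1: 59/86 = 0.686
  PC2: 20/86 = 0.2326
  PC3: 7/86 = 0.0814

Step 3 — cumulative fraction after k components = (λ_1 + ... + λ_k) / Σ λ:
  k = 1: 59/86 = 0.686
  k = 2: (59 + 20)/86 = 79/86 = 0.9186
  k = 3: (59 + 20 + 7)/86 = 86/86 = 1

Summary (fraction, with percent):

explained: PC1 0.686 (68.6%), PC2 0.2326 (23.26%), PC3 0.0814 (8.14%);  cumulative: 0.686, 0.9186, 1


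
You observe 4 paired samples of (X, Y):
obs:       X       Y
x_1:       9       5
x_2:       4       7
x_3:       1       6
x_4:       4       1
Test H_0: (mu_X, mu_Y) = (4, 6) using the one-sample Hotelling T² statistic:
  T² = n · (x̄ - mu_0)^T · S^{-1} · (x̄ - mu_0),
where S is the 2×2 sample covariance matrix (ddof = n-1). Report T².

Step 1 — sample mean vector:
  mean(X) = (9 + 4 + 1 + 4) / 4 = 18/4 = 4.5
  mean(Y) = (5 + 7 + 6 + 1) / 4 = 19/4 = 4.75
  x̄ = (4.5, 4.75),  deviation x̄ - mu_0 = (4.5, 4.75) - (4, 6) = (0.5, -1.25).

Step 2 — sample covariance matrix, S[i,j] = (1/(n-1)) · Σ_k (x_{k,i} - mean_i) · (x_{k,j} - mean_j), divisor n-1 = 3:
  S[X,X] = ((4.5)·(4.5) + (-0.5)·(-0.5) + (-3.5)·(-3.5) + (-0.5)·(-0.5)) / 3 = 33/3 = 11
  S[X,Y] = ((4.5)·(0.25) + (-0.5)·(2.25) + (-3.5)·(1.25) + (-0.5)·(-3.75)) / 3 = -2.5/3 = -0.8333
  S[Y,Y] = ((0.25)·(0.25) + (2.25)·(2.25) + (1.25)·(1.25) + (-3.75)·(-3.75)) / 3 = 20.75/3 = 6.9167
  S = [[11, -0.8333],
 [-0.8333, 6.9167]].

Step 3 — invert S. det(S) = 11·6.9167 - (-0.8333)² = 75.3889.
  S^{-1} = (1/det) · [[d, -b], [-b, a]] = [[0.0917, 0.0111],
 [0.0111, 0.1459]].

Step 4 — quadratic form (x̄ - mu_0)^T · S^{-1} · (x̄ - mu_0):
  S^{-1} · (x̄ - mu_0) = (0.0321, -0.1769),
  (x̄ - mu_0)^T · [...] = (0.5)·(0.0321) + (-1.25)·(-0.1769) = 0.2371.

Step 5 — scale by n: T² = 4 · 0.2371 = 0.9484.

T² ≈ 0.9484


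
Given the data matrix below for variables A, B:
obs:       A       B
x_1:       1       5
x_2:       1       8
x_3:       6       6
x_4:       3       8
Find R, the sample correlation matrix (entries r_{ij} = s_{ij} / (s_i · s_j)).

Step 1 — column means:
  mean(A) = (1 + 1 + 6 + 3) / 4 = 11/4 = 2.75
  mean(B) = (5 + 8 + 6 + 8) / 4 = 27/4 = 6.75

Step 2 — sample variances and covariances s[i,j] = (1/(n-1)) · Σ_k (x_{k,i} - mean_i) · (x_{k,j} - mean_j), with n-1 = 3:
  s[A,A] = ((-1.75)·(-1.75) + (-1.75)·(-1.75) + (3.25)·(3.25) + (0.25)·(0.25)) / 3 = 16.75/3 = 5.5833
  s[A,B] = ((-1.75)·(-1.75) + (-1.75)·(1.25) + (3.25)·(-0.75) + (0.25)·(1.25)) / 3 = -1.25/3 = -0.4167
  s[B,B] = ((-1.75)·(-1.75) + (1.25)·(1.25) + (-0.75)·(-0.75) + (1.25)·(1.25)) / 3 = 6.75/3 = 2.25
  Sample standard deviations s_i = √(s[i,i]):
  s(A) = √(5.5833) = 2.3629
  s(B) = √(2.25) = 1.5

Step 3 — r_{ij} = s_{ij} / (s_i · s_j):
  r[A,A] = 1 (diagonal).
  r[A,B] = -0.4167 / (2.3629 · 1.5) = -0.4167 / 3.5444 = -0.1176
  r[B,B] = 1 (diagonal).

R is symmetric with unit diagonal. Assembling:

R = [[1, -0.1176],
 [-0.1176, 1]]


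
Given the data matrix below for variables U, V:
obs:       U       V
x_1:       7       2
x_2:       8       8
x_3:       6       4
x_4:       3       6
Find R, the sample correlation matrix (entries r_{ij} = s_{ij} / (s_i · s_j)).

Step 1 — column means:
  mean(U) = (7 + 8 + 6 + 3) / 4 = 24/4 = 6
  mean(V) = (2 + 8 + 4 + 6) / 4 = 20/4 = 5

Step 2 — sample variances and covariances s[i,j] = (1/(n-1)) · Σ_k (x_{k,i} - mean_i) · (x_{k,j} - mean_j), with n-1 = 3:
  s[U,U] = ((1)·(1) + (2)·(2) + (0)·(0) + (-3)·(-3)) / 3 = 14/3 = 4.6667
  s[U,V] = ((1)·(-3) + (2)·(3) + (0)·(-1) + (-3)·(1)) / 3 = 0/3 = 0
  s[V,V] = ((-3)·(-3) + (3)·(3) + (-1)·(-1) + (1)·(1)) / 3 = 20/3 = 6.6667
  Sample standard deviations s_i = √(s[i,i]):
  s(U) = √(4.6667) = 2.1602
  s(V) = √(6.6667) = 2.582

Step 3 — r_{ij} = s_{ij} / (s_i · s_j):
  r[U,U] = 1 (diagonal).
  r[U,V] = 0 / (2.1602 · 2.582) = 0 / 5.5777 = 0
  r[V,V] = 1 (diagonal).

R is symmetric with unit diagonal. Assembling:

R = [[1, 0],
 [0, 1]]


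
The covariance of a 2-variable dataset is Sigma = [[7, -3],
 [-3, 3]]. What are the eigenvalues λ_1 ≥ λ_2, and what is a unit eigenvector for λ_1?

Step 1 — characteristic polynomial of 2×2 Sigma:
  det(Sigma - λI) = λ² - trace · λ + det = 0.
  trace = 7 + 3 = 10, det = 7·3 - (-3)² = 12.
Step 2 — discriminant:
  Δ = trace² - 4·det = 100 - 48 = 52.
Step 3 — eigenvalues:
  λ = (trace ± √Δ)/2 = (10 ± 7.2111)/2,
  λ_1 = 8.6056,  λ_2 = 1.3944.

Step 4 — unit eigenvector for λ_1: solve (Sigma - λ_1 I)v = 0. First row:
  (7 - 8.6056)·v_x + (-3)·v_y = 0, i.e. (-1.6056)·v_x + (-3)·v_y = 0,
  so v ∝ (b, λ_1 - a) = (-3, 1.6056); multiply by -1 so the first entry is positive: u = (3, -1.6056).
  ||u|| = √((3)² + (-1.6056)²) = √(11.5778) ≈ 3.4026,
  v_1 = u/||u|| ≈ (0.8817, -0.4719) (||v_1|| = 1).

λ_1 = 8.6056,  λ_2 = 1.3944;  v_1 ≈ (0.8817, -0.4719)


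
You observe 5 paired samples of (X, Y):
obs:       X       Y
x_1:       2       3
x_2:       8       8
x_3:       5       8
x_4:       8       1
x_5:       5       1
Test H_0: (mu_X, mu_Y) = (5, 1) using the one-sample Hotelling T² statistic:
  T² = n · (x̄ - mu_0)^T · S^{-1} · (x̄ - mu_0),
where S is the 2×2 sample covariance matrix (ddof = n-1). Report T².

Step 1 — sample mean vector:
  mean(X) = (2 + 8 + 5 + 8 + 5) / 5 = 28/5 = 5.6
  mean(Y) = (3 + 8 + 8 + 1 + 1) / 5 = 21/5 = 4.2
  x̄ = (5.6, 4.2),  deviation x̄ - mu_0 = (5.6, 4.2) - (5, 1) = (0.6, 3.2).

Step 2 — sample covariance matrix, S[i,j] = (1/(n-1)) · Σ_k (x_{k,i} - mean_i) · (x_{k,j} - mean_j), divisor n-1 = 4:
  S[X,X] = ((-3.6)·(-3.6) + (2.4)·(2.4) + (-0.6)·(-0.6) + (2.4)·(2.4) + (-0.6)·(-0.6)) / 4 = 25.2/4 = 6.3
  S[X,Y] = ((-3.6)·(-1.2) + (2.4)·(3.8) + (-0.6)·(3.8) + (2.4)·(-3.2) + (-0.6)·(-3.2)) / 4 = 5.4/4 = 1.35
  S[Y,Y] = ((-1.2)·(-1.2) + (3.8)·(3.8) + (3.8)·(3.8) + (-3.2)·(-3.2) + (-3.2)·(-3.2)) / 4 = 50.8/4 = 12.7
  S = [[6.3, 1.35],
 [1.35, 12.7]].

Step 3 — invert S. det(S) = 6.3·12.7 - (1.35)² = 78.1875.
  S^{-1} = (1/det) · [[d, -b], [-b, a]] = [[0.1624, -0.0173],
 [-0.0173, 0.0806]].

Step 4 — quadratic form (x̄ - mu_0)^T · S^{-1} · (x̄ - mu_0):
  S^{-1} · (x̄ - mu_0) = (0.0422, 0.2475),
  (x̄ - mu_0)^T · [...] = (0.6)·(0.0422) + (3.2)·(0.2475) = 0.8173.

Step 5 — scale by n: T² = 5 · 0.8173 = 4.0863.

T² ≈ 4.0863


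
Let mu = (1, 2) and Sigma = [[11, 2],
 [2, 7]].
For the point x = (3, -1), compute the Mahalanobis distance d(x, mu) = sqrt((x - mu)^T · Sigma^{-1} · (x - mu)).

Step 1 — centre the observation: (x - mu) = (2, -3).

Step 2 — invert Sigma. det(Sigma) = 11·7 - (2)² = 73.
  Sigma^{-1} = (1/det) · [[d, -b], [-b, a]] = [[0.0959, -0.0274],
 [-0.0274, 0.1507]].

Step 3 — form the quadratic (x - mu)^T · Sigma^{-1} · (x - mu):
  Sigma^{-1} · (x - mu) = (0.274, -0.5068).
  (x - mu)^T · [Sigma^{-1} · (x - mu)] = (2)·(0.274) + (-3)·(-0.5068) = 2.0685.

Step 4 — take square root: d = √(2.0685) ≈ 1.4382.

d(x, mu) = √(2.0685) ≈ 1.4382


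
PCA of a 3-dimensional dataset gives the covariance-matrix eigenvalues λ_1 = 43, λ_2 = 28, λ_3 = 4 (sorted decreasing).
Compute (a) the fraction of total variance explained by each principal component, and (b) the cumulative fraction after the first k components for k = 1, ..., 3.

Step 1 — total variance = trace(Sigma) = Σ λ_i = 43 + 28 + 4 = 75.

Step 2 — fraction explained by component i = λ_i / Σ λ:
  PC1: 43/75 = 0.5733
  PC2: 28/75 = 0.3733
  PC3: 4/75 = 0.0533

Step 3 — cumulative fraction after k components = (λ_1 + ... + λ_k) / Σ λ:
  k = 1: 43/75 = 0.5733
  k = 2: (43 + 28)/75 = 71/75 = 0.9467
  k = 3: (43 + 28 + 4)/75 = 75/75 = 1

Summary (fraction, with percent):

explained: PC1 0.5733 (57.33%), PC2 0.3733 (37.33%), PC3 0.0533 (5.33%);  cumulative: 0.5733, 0.9467, 1


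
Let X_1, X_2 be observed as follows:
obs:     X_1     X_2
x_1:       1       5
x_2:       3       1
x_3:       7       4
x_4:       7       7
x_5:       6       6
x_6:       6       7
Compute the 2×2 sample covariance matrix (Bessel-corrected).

Step 1 — column means:
  mean(X_1) = (1 + 3 + 7 + 7 + 6 + 6) / 6 = 30/6 = 5
  mean(X_2) = (5 + 1 + 4 + 7 + 6 + 7) / 6 = 30/6 = 5

Step 2 — sample covariance S[i,j] = (1/(n-1)) · Σ_k (x_{k,i} - mean_i) · (x_{k,j} - mean_j), with n-1 = 5.
  S[X_1,X_1] = ((-4)·(-4) + (-2)·(-2) + (2)·(2) + (2)·(2) + (1)·(1) + (1)·(1)) / 5 = 30/5 = 6
  S[X_1,X_2] = ((-4)·(0) + (-2)·(-4) + (2)·(-1) + (2)·(2) + (1)·(1) + (1)·(2)) / 5 = 13/5 = 2.6
  S[X_2,X_2] = ((0)·(0) + (-4)·(-4) + (-1)·(-1) + (2)·(2) + (1)·(1) + (2)·(2)) / 5 = 26/5 = 5.2

S is symmetric (S[j,i] = S[i,j]). Assembling:

S = [[6, 2.6],
 [2.6, 5.2]]


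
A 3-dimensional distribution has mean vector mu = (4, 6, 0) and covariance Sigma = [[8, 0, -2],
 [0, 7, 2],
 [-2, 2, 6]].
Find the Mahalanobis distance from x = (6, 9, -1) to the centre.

Step 1 — centre the observation: (x - mu) = (2, 3, -1).

Step 2 — invert Sigma (cofactor / det for 3×3, or solve directly):
  Sigma^{-1} = [[0.1377, -0.0145, 0.0507],
 [-0.0145, 0.1594, -0.058],
 [0.0507, -0.058, 0.2029]].

Step 3 — form the quadratic (x - mu)^T · Sigma^{-1} · (x - mu):
  Sigma^{-1} · (x - mu) = (0.1812, 0.5072, -0.2754).
  (x - mu)^T · [Sigma^{-1} · (x - mu)] = (2)·(0.1812) + (3)·(0.5072) + (-1)·(-0.2754) = 2.1594.

Step 4 — take square root: d = √(2.1594) ≈ 1.4695.

d(x, mu) = √(2.1594) ≈ 1.4695


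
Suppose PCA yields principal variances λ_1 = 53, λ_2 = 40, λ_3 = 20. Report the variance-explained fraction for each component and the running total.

Step 1 — total variance = trace(Sigma) = Σ λ_i = 53 + 40 + 20 = 113.

Step 2 — fraction explained by component i = λ_i / Σ λ:
  PC1: 53/113 = 0.469
  PC2: 40/113 = 0.354
  PC3: 20/113 = 0.177

Step 3 — cumulative fraction after k components = (λ_1 + ... + λ_k) / Σ λ:
  k = 1: 53/113 = 0.469
  k = 2: (53 + 40)/113 = 93/113 = 0.823
  k = 3: (53 + 40 + 20)/113 = 113/113 = 1

Summary (fraction, with percent):

explained: PC1 0.469 (46.9%), PC2 0.354 (35.4%), PC3 0.177 (17.7%);  cumulative: 0.469, 0.823, 1


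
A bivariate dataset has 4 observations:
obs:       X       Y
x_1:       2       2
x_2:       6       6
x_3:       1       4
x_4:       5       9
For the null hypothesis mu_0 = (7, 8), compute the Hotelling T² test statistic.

Step 1 — sample mean vector:
  mean(X) = (2 + 6 + 1 + 5) / 4 = 14/4 = 3.5
  mean(Y) = (2 + 6 + 4 + 9) / 4 = 21/4 = 5.25
  x̄ = (3.5, 5.25),  deviation x̄ - mu_0 = (3.5, 5.25) - (7, 8) = (-3.5, -2.75).

Step 2 — sample covariance matrix, S[i,j] = (1/(n-1)) · Σ_k (x_{k,i} - mean_i) · (x_{k,j} - mean_j), divisor n-1 = 3:
  S[X,X] = ((-1.5)·(-1.5) + (2.5)·(2.5) + (-2.5)·(-2.5) + (1.5)·(1.5)) / 3 = 17/3 = 5.6667
  S[X,Y] = ((-1.5)·(-3.25) + (2.5)·(0.75) + (-2.5)·(-1.25) + (1.5)·(3.75)) / 3 = 15.5/3 = 5.1667
  S[Y,Y] = ((-3.25)·(-3.25) + (0.75)·(0.75) + (-1.25)·(-1.25) + (3.75)·(3.75)) / 3 = 26.75/3 = 8.9167
  S = [[5.6667, 5.1667],
 [5.1667, 8.9167]].

Step 3 — invert S. det(S) = 5.6667·8.9167 - (5.1667)² = 23.8333.
  S^{-1} = (1/det) · [[d, -b], [-b, a]] = [[0.3741, -0.2168],
 [-0.2168, 0.2378]].

Step 4 — quadratic form (x̄ - mu_0)^T · S^{-1} · (x̄ - mu_0):
  S^{-1} · (x̄ - mu_0) = (-0.7133, 0.1049),
  (x̄ - mu_0)^T · [...] = (-3.5)·(-0.7133) + (-2.75)·(0.1049) = 2.208.

Step 5 — scale by n: T² = 4 · 2.208 = 8.8322.

T² ≈ 8.8322


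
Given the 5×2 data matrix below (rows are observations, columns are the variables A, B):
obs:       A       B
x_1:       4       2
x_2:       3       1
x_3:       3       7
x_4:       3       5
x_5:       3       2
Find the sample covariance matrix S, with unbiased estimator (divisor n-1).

Step 1 — column means:
  mean(A) = (4 + 3 + 3 + 3 + 3) / 5 = 16/5 = 3.2
  mean(B) = (2 + 1 + 7 + 5 + 2) / 5 = 17/5 = 3.4

Step 2 — sample covariance S[i,j] = (1/(n-1)) · Σ_k (x_{k,i} - mean_i) · (x_{k,j} - mean_j), with n-1 = 4.
  S[A,A] = ((0.8)·(0.8) + (-0.2)·(-0.2) + (-0.2)·(-0.2) + (-0.2)·(-0.2) + (-0.2)·(-0.2)) / 4 = 0.8/4 = 0.2
  S[A,B] = ((0.8)·(-1.4) + (-0.2)·(-2.4) + (-0.2)·(3.6) + (-0.2)·(1.6) + (-0.2)·(-1.4)) / 4 = -1.4/4 = -0.35
  S[B,B] = ((-1.4)·(-1.4) + (-2.4)·(-2.4) + (3.6)·(3.6) + (1.6)·(1.6) + (-1.4)·(-1.4)) / 4 = 25.2/4 = 6.3

S is symmetric (S[j,i] = S[i,j]). Assembling:

S = [[0.2, -0.35],
 [-0.35, 6.3]]


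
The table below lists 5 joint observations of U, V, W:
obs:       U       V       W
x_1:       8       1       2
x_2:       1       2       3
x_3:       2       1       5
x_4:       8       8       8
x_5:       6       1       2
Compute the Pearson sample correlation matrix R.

Step 1 — column means:
  mean(U) = (8 + 1 + 2 + 8 + 6) / 5 = 25/5 = 5
  mean(V) = (1 + 2 + 1 + 8 + 1) / 5 = 13/5 = 2.6
  mean(W) = (2 + 3 + 5 + 8 + 2) / 5 = 20/5 = 4

Step 2 — sample variances and covariances s[i,j] = (1/(n-1)) · Σ_k (x_{k,i} - mean_i) · (x_{k,j} - mean_j), with n-1 = 4:
  s[U,U] = ((3)·(3) + (-4)·(-4) + (-3)·(-3) + (3)·(3) + (1)·(1)) / 4 = 44/4 = 11
  s[U,V] = ((3)·(-1.6) + (-4)·(-0.6) + (-3)·(-1.6) + (3)·(5.4) + (1)·(-1.6)) / 4 = 17/4 = 4.25
  s[U,W] = ((3)·(-2) + (-4)·(-1) + (-3)·(1) + (3)·(4) + (1)·(-2)) / 4 = 5/4 = 1.25
  s[V,V] = ((-1.6)·(-1.6) + (-0.6)·(-0.6) + (-1.6)·(-1.6) + (5.4)·(5.4) + (-1.6)·(-1.6)) / 4 = 37.2/4 = 9.3
  s[V,W] = ((-1.6)·(-2) + (-0.6)·(-1) + (-1.6)·(1) + (5.4)·(4) + (-1.6)·(-2)) / 4 = 27/4 = 6.75
  s[W,W] = ((-2)·(-2) + (-1)·(-1) + (1)·(1) + (4)·(4) + (-2)·(-2)) / 4 = 26/4 = 6.5
  Sample standard deviations s_i = √(s[i,i]):
  s(U) = √(11) = 3.3166
  s(V) = √(9.3) = 3.0496
  s(W) = √(6.5) = 2.5495

Step 3 — r_{ij} = s_{ij} / (s_i · s_j):
  r[U,U] = 1 (diagonal).
  r[U,V] = 4.25 / (3.3166 · 3.0496) = 4.25 / 10.1143 = 0.4202
  r[U,W] = 1.25 / (3.3166 · 2.5495) = 1.25 / 8.4558 = 0.1478
  r[V,V] = 1 (diagonal).
  r[V,W] = 6.75 / (3.0496 · 2.5495) = 6.75 / 7.775 = 0.8682
  r[W,W] = 1 (diagonal).

R is symmetric with unit diagonal. Assembling:

R = [[1, 0.4202, 0.1478],
 [0.4202, 1, 0.8682],
 [0.1478, 0.8682, 1]]


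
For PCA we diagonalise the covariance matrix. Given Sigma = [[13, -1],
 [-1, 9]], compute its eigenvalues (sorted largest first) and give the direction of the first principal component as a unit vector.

Step 1 — characteristic polynomial of 2×2 Sigma:
  det(Sigma - λI) = λ² - trace · λ + det = 0.
  trace = 13 + 9 = 22, det = 13·9 - (-1)² = 116.
Step 2 — discriminant:
  Δ = trace² - 4·det = 484 - 464 = 20.
Step 3 — eigenvalues:
  λ = (trace ± √Δ)/2 = (22 ± 4.4721)/2,
  λ_1 = 13.2361,  λ_2 = 8.7639.

Step 4 — unit eigenvector for λ_1: solve (Sigma - λ_1 I)v = 0. First row:
  (13 - 13.2361)·v_x + (-1)·v_y = 0, i.e. (-0.2361)·v_x + (-1)·v_y = 0,
  so v ∝ (b, λ_1 - a) = (-1, 0.2361); multiply by -1 so the first entry is positive: u = (1, -0.2361).
  ||u|| = √((1)² + (-0.2361)²) = √(1.0557) ≈ 1.0275,
  v_1 = u/||u|| ≈ (0.9732, -0.2298) (||v_1|| = 1).

λ_1 = 13.2361,  λ_2 = 8.7639;  v_1 ≈ (0.9732, -0.2298)


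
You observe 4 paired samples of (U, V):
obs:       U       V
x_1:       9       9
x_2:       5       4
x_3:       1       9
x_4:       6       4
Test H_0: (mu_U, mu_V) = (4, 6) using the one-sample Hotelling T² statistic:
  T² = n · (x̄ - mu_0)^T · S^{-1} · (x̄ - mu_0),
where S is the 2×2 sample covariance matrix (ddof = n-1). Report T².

Step 1 — sample mean vector:
  mean(U) = (9 + 5 + 1 + 6) / 4 = 21/4 = 5.25
  mean(V) = (9 + 4 + 9 + 4) / 4 = 26/4 = 6.5
  x̄ = (5.25, 6.5),  deviation x̄ - mu_0 = (5.25, 6.5) - (4, 6) = (1.25, 0.5).

Step 2 — sample covariance matrix, S[i,j] = (1/(n-1)) · Σ_k (x_{k,i} - mean_i) · (x_{k,j} - mean_j), divisor n-1 = 3:
  S[U,U] = ((3.75)·(3.75) + (-0.25)·(-0.25) + (-4.25)·(-4.25) + (0.75)·(0.75)) / 3 = 32.75/3 = 10.9167
  S[U,V] = ((3.75)·(2.5) + (-0.25)·(-2.5) + (-4.25)·(2.5) + (0.75)·(-2.5)) / 3 = -2.5/3 = -0.8333
  S[V,V] = ((2.5)·(2.5) + (-2.5)·(-2.5) + (2.5)·(2.5) + (-2.5)·(-2.5)) / 3 = 25/3 = 8.3333
  S = [[10.9167, -0.8333],
 [-0.8333, 8.3333]].

Step 3 — invert S. det(S) = 10.9167·8.3333 - (-0.8333)² = 90.2778.
  S^{-1} = (1/det) · [[d, -b], [-b, a]] = [[0.0923, 0.0092],
 [0.0092, 0.1209]].

Step 4 — quadratic form (x̄ - mu_0)^T · S^{-1} · (x̄ - mu_0):
  S^{-1} · (x̄ - mu_0) = (0.12, 0.072),
  (x̄ - mu_0)^T · [...] = (1.25)·(0.12) + (0.5)·(0.072) = 0.186.

Step 5 — scale by n: T² = 4 · 0.186 = 0.744.

T² ≈ 0.744


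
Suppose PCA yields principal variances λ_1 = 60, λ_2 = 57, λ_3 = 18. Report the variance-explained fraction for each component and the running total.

Step 1 — total variance = trace(Sigma) = Σ λ_i = 60 + 57 + 18 = 135.

Step 2 — fraction explained by component i = λ_i / Σ λ:
  PC1: 60/135 = 0.4444
  PC2: 57/135 = 0.4222
  PC3: 18/135 = 0.1333

Step 3 — cumulative fraction after k components = (λ_1 + ... + λ_k) / Σ λ:
  k = 1: 60/135 = 0.4444
  k = 2: (60 + 57)/135 = 117/135 = 0.8667
  k = 3: (60 + 57 + 18)/135 = 135/135 = 1

Summary (fraction, with percent):

explained: PC1 0.4444 (44.44%), PC2 0.4222 (42.22%), PC3 0.1333 (13.33%);  cumulative: 0.4444, 0.8667, 1


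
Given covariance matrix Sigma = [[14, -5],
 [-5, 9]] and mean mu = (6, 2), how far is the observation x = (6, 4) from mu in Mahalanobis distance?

Step 1 — centre the observation: (x - mu) = (0, 2).

Step 2 — invert Sigma. det(Sigma) = 14·9 - (-5)² = 101.
  Sigma^{-1} = (1/det) · [[d, -b], [-b, a]] = [[0.0891, 0.0495],
 [0.0495, 0.1386]].

Step 3 — form the quadratic (x - mu)^T · Sigma^{-1} · (x - mu):
  Sigma^{-1} · (x - mu) = (0.099, 0.2772).
  (x - mu)^T · [Sigma^{-1} · (x - mu)] = (0)·(0.099) + (2)·(0.2772) = 0.5545.

Step 4 — take square root: d = √(0.5545) ≈ 0.7446.

d(x, mu) = √(0.5545) ≈ 0.7446


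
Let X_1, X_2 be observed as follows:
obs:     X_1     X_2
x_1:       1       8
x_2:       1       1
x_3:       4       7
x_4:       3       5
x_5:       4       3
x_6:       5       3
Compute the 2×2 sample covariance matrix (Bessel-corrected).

Step 1 — column means:
  mean(X_1) = (1 + 1 + 4 + 3 + 4 + 5) / 6 = 18/6 = 3
  mean(X_2) = (8 + 1 + 7 + 5 + 3 + 3) / 6 = 27/6 = 4.5

Step 2 — sample covariance S[i,j] = (1/(n-1)) · Σ_k (x_{k,i} - mean_i) · (x_{k,j} - mean_j), with n-1 = 5.
  S[X_1,X_1] = ((-2)·(-2) + (-2)·(-2) + (1)·(1) + (0)·(0) + (1)·(1) + (2)·(2)) / 5 = 14/5 = 2.8
  S[X_1,X_2] = ((-2)·(3.5) + (-2)·(-3.5) + (1)·(2.5) + (0)·(0.5) + (1)·(-1.5) + (2)·(-1.5)) / 5 = -2/5 = -0.4
  S[X_2,X_2] = ((3.5)·(3.5) + (-3.5)·(-3.5) + (2.5)·(2.5) + (0.5)·(0.5) + (-1.5)·(-1.5) + (-1.5)·(-1.5)) / 5 = 35.5/5 = 7.1

S is symmetric (S[j,i] = S[i,j]). Assembling:

S = [[2.8, -0.4],
 [-0.4, 7.1]]


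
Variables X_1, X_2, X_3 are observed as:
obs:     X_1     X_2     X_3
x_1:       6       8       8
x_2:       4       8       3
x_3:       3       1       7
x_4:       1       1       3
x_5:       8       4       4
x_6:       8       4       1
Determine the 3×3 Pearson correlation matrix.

Step 1 — column means:
  mean(X_1) = (6 + 4 + 3 + 1 + 8 + 8) / 6 = 30/6 = 5
  mean(X_2) = (8 + 8 + 1 + 1 + 4 + 4) / 6 = 26/6 = 4.3333
  mean(X_3) = (8 + 3 + 7 + 3 + 4 + 1) / 6 = 26/6 = 4.3333

Step 2 — sample variances and covariances s[i,j] = (1/(n-1)) · Σ_k (x_{k,i} - mean_i) · (x_{k,j} - mean_j), with n-1 = 5:
  s[X_1,X_1] = ((1)·(1) + (-1)·(-1) + (-2)·(-2) + (-4)·(-4) + (3)·(3) + (3)·(3)) / 5 = 40/5 = 8
  s[X_1,X_2] = ((1)·(3.6667) + (-1)·(3.6667) + (-2)·(-3.3333) + (-4)·(-3.3333) + (3)·(-0.3333) + (3)·(-0.3333)) / 5 = 18/5 = 3.6
  s[X_1,X_3] = ((1)·(3.6667) + (-1)·(-1.3333) + (-2)·(2.6667) + (-4)·(-1.3333) + (3)·(-0.3333) + (3)·(-3.3333)) / 5 = -6/5 = -1.2
  s[X_2,X_2] = ((3.6667)·(3.6667) + (3.6667)·(3.6667) + (-3.3333)·(-3.3333) + (-3.3333)·(-3.3333) + (-0.3333)·(-0.3333) + (-0.3333)·(-0.3333)) / 5 = 49.3333/5 = 9.8667
  s[X_2,X_3] = ((3.6667)·(3.6667) + (3.6667)·(-1.3333) + (-3.3333)·(2.6667) + (-3.3333)·(-1.3333) + (-0.3333)·(-0.3333) + (-0.3333)·(-3.3333)) / 5 = 5.3333/5 = 1.0667
  s[X_3,X_3] = ((3.6667)·(3.6667) + (-1.3333)·(-1.3333) + (2.6667)·(2.6667) + (-1.3333)·(-1.3333) + (-0.3333)·(-0.3333) + (-3.3333)·(-3.3333)) / 5 = 35.3333/5 = 7.0667
  Sample standard deviations s_i = √(s[i,i]):
  s(X_1) = √(8) = 2.8284
  s(X_2) = √(9.8667) = 3.1411
  s(X_3) = √(7.0667) = 2.6583

Step 3 — r_{ij} = s_{ij} / (s_i · s_j):
  r[X_1,X_1] = 1 (diagonal).
  r[X_1,X_2] = 3.6 / (2.8284 · 3.1411) = 3.6 / 8.8844 = 0.4052
  r[X_1,X_3] = -1.2 / (2.8284 · 2.6583) = -1.2 / 7.5189 = -0.1596
  r[X_2,X_2] = 1 (diagonal).
  r[X_2,X_3] = 1.0667 / (3.1411 · 2.6583) = 1.0667 / 8.3501 = 0.1277
  r[X_3,X_3] = 1 (diagonal).

R is symmetric with unit diagonal. Assembling:

R = [[1, 0.4052, -0.1596],
 [0.4052, 1, 0.1277],
 [-0.1596, 0.1277, 1]]


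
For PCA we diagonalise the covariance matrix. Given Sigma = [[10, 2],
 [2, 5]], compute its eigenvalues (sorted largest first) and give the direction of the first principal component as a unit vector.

Step 1 — characteristic polynomial of 2×2 Sigma:
  det(Sigma - λI) = λ² - trace · λ + det = 0.
  trace = 10 + 5 = 15, det = 10·5 - (2)² = 46.
Step 2 — discriminant:
  Δ = trace² - 4·det = 225 - 184 = 41.
Step 3 — eigenvalues:
  λ = (trace ± √Δ)/2 = (15 ± 6.4031)/2,
  λ_1 = 10.7016,  λ_2 = 4.2984.

Step 4 — unit eigenvector for λ_1: solve (Sigma - λ_1 I)v = 0. First row:
  (10 - 10.7016)·v_x + (2)·v_y = 0, i.e. (-0.7016)·v_x + (2)·v_y = 0,
  so v ∝ (b, λ_1 - a) = (2, 0.7016) = u.
  ||u|| = √((2)² + (0.7016)²) = √(4.4922) ≈ 2.1195,
  v_1 = u/||u|| ≈ (0.9436, 0.331) (||v_1|| = 1).

λ_1 = 10.7016,  λ_2 = 4.2984;  v_1 ≈ (0.9436, 0.331)


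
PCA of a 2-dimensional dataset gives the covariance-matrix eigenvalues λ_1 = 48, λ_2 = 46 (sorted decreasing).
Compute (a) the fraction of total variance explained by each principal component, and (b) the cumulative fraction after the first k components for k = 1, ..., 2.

Step 1 — total variance = trace(Sigma) = Σ λ_i = 48 + 46 = 94.

Step 2 — fraction explained by component i = λ_i / Σ λ:
  PC1: 48/94 = 0.5106
  PC2: 46/94 = 0.4894

Step 3 — cumulative fraction after k components = (λ_1 + ... + λ_k) / Σ λ:
  k = 1: 48/94 = 0.5106
  k = 2: (48 + 46)/94 = 94/94 = 1

Summary (fraction, with percent):

explained: PC1 0.5106 (51.06%), PC2 0.4894 (48.94%);  cumulative: 0.5106, 1


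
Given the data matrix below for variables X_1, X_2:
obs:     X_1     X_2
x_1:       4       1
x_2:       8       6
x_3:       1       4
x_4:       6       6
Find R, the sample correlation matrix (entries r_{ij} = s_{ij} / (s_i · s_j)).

Step 1 — column means:
  mean(X_1) = (4 + 8 + 1 + 6) / 4 = 19/4 = 4.75
  mean(X_2) = (1 + 6 + 4 + 6) / 4 = 17/4 = 4.25

Step 2 — sample variances and covariances s[i,j] = (1/(n-1)) · Σ_k (x_{k,i} - mean_i) · (x_{k,j} - mean_j), with n-1 = 3:
  s[X_1,X_1] = ((-0.75)·(-0.75) + (3.25)·(3.25) + (-3.75)·(-3.75) + (1.25)·(1.25)) / 3 = 26.75/3 = 8.9167
  s[X_1,X_2] = ((-0.75)·(-3.25) + (3.25)·(1.75) + (-3.75)·(-0.25) + (1.25)·(1.75)) / 3 = 11.25/3 = 3.75
  s[X_2,X_2] = ((-3.25)·(-3.25) + (1.75)·(1.75) + (-0.25)·(-0.25) + (1.75)·(1.75)) / 3 = 16.75/3 = 5.5833
  Sample standard deviations s_i = √(s[i,i]):
  s(X_1) = √(8.9167) = 2.9861
  s(X_2) = √(5.5833) = 2.3629

Step 3 — r_{ij} = s_{ij} / (s_i · s_j):
  r[X_1,X_1] = 1 (diagonal).
  r[X_1,X_2] = 3.75 / (2.9861 · 2.3629) = 3.75 / 7.0558 = 0.5315
  r[X_2,X_2] = 1 (diagonal).

R is symmetric with unit diagonal. Assembling:

R = [[1, 0.5315],
 [0.5315, 1]]


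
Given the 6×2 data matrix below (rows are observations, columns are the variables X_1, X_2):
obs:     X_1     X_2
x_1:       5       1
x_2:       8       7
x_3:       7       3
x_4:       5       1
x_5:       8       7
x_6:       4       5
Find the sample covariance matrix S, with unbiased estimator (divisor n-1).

Step 1 — column means:
  mean(X_1) = (5 + 8 + 7 + 5 + 8 + 4) / 6 = 37/6 = 6.1667
  mean(X_2) = (1 + 7 + 3 + 1 + 7 + 5) / 6 = 24/6 = 4

Step 2 — sample covariance S[i,j] = (1/(n-1)) · Σ_k (x_{k,i} - mean_i) · (x_{k,j} - mean_j), with n-1 = 5.
  S[X_1,X_1] = ((-1.1667)·(-1.1667) + (1.8333)·(1.8333) + (0.8333)·(0.8333) + (-1.1667)·(-1.1667) + (1.8333)·(1.8333) + (-2.1667)·(-2.1667)) / 5 = 14.8333/5 = 2.9667
  S[X_1,X_2] = ((-1.1667)·(-3) + (1.8333)·(3) + (0.8333)·(-1) + (-1.1667)·(-3) + (1.8333)·(3) + (-2.1667)·(1)) / 5 = 15/5 = 3
  S[X_2,X_2] = ((-3)·(-3) + (3)·(3) + (-1)·(-1) + (-3)·(-3) + (3)·(3) + (1)·(1)) / 5 = 38/5 = 7.6

S is symmetric (S[j,i] = S[i,j]). Assembling:

S = [[2.9667, 3],
 [3, 7.6]]


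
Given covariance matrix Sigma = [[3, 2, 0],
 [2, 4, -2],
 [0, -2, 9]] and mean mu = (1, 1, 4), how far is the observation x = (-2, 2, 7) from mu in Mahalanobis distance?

Step 1 — centre the observation: (x - mu) = (-3, 1, 3).

Step 2 — invert Sigma (cofactor / det for 3×3, or solve directly):
  Sigma^{-1} = [[0.5333, -0.3, -0.0667],
 [-0.3, 0.45, 0.1],
 [-0.0667, 0.1, 0.1333]].

Step 3 — form the quadratic (x - mu)^T · Sigma^{-1} · (x - mu):
  Sigma^{-1} · (x - mu) = (-2.1, 1.65, 0.7).
  (x - mu)^T · [Sigma^{-1} · (x - mu)] = (-3)·(-2.1) + (1)·(1.65) + (3)·(0.7) = 10.05.

Step 4 — take square root: d = √(10.05) ≈ 3.1702.

d(x, mu) = √(10.05) ≈ 3.1702


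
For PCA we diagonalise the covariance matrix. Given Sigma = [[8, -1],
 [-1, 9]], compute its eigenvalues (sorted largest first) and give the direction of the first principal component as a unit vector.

Step 1 — characteristic polynomial of 2×2 Sigma:
  det(Sigma - λI) = λ² - trace · λ + det = 0.
  trace = 8 + 9 = 17, det = 8·9 - (-1)² = 71.
Step 2 — discriminant:
  Δ = trace² - 4·det = 289 - 284 = 5.
Step 3 — eigenvalues:
  λ = (trace ± √Δ)/2 = (17 ± 2.2361)/2,
  λ_1 = 9.618,  λ_2 = 7.382.

Step 4 — unit eigenvector for λ_1: solve (Sigma - λ_1 I)v = 0. First row:
  (8 - 9.618)·v_x + (-1)·v_y = 0, i.e. (-1.618)·v_x + (-1)·v_y = 0,
  so v ∝ (b, λ_1 - a) = (-1, 1.618); multiply by -1 so the first entry is positive: u = (1, -1.618).
  ||u|| = √((1)² + (-1.618)²) = √(3.618) ≈ 1.9021,
  v_1 = u/||u|| ≈ (0.5257, -0.8507) (||v_1|| = 1).

λ_1 = 9.618,  λ_2 = 7.382;  v_1 ≈ (0.5257, -0.8507)


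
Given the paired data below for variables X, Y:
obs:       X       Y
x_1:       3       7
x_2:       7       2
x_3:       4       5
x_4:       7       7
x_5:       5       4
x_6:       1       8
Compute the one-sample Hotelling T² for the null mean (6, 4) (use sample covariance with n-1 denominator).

Step 1 — sample mean vector:
  mean(X) = (3 + 7 + 4 + 7 + 5 + 1) / 6 = 27/6 = 4.5
  mean(Y) = (7 + 2 + 5 + 7 + 4 + 8) / 6 = 33/6 = 5.5
  x̄ = (4.5, 5.5),  deviation x̄ - mu_0 = (4.5, 5.5) - (6, 4) = (-1.5, 1.5).

Step 2 — sample covariance matrix, S[i,j] = (1/(n-1)) · Σ_k (x_{k,i} - mean_i) · (x_{k,j} - mean_j), divisor n-1 = 5:
  S[X,X] = ((-1.5)·(-1.5) + (2.5)·(2.5) + (-0.5)·(-0.5) + (2.5)·(2.5) + (0.5)·(0.5) + (-3.5)·(-3.5)) / 5 = 27.5/5 = 5.5
  S[X,Y] = ((-1.5)·(1.5) + (2.5)·(-3.5) + (-0.5)·(-0.5) + (2.5)·(1.5) + (0.5)·(-1.5) + (-3.5)·(2.5)) / 5 = -16.5/5 = -3.3
  S[Y,Y] = ((1.5)·(1.5) + (-3.5)·(-3.5) + (-0.5)·(-0.5) + (1.5)·(1.5) + (-1.5)·(-1.5) + (2.5)·(2.5)) / 5 = 25.5/5 = 5.1
  S = [[5.5, -3.3],
 [-3.3, 5.1]].

Step 3 — invert S. det(S) = 5.5·5.1 - (-3.3)² = 17.16.
  S^{-1} = (1/det) · [[d, -b], [-b, a]] = [[0.2972, 0.1923],
 [0.1923, 0.3205]].

Step 4 — quadratic form (x̄ - mu_0)^T · S^{-1} · (x̄ - mu_0):
  S^{-1} · (x̄ - mu_0) = (-0.1573, 0.1923),
  (x̄ - mu_0)^T · [...] = (-1.5)·(-0.1573) + (1.5)·(0.1923) = 0.5245.

Step 5 — scale by n: T² = 6 · 0.5245 = 3.1469.

T² ≈ 3.1469


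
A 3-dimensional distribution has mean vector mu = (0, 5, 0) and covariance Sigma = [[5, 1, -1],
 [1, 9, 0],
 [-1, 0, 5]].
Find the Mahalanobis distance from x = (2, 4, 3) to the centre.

Step 1 — centre the observation: (x - mu) = (2, -1, 3).

Step 2 — invert Sigma (cofactor / det for 3×3, or solve directly):
  Sigma^{-1} = [[0.2133, -0.0237, 0.0427],
 [-0.0237, 0.1137, -0.0047],
 [0.0427, -0.0047, 0.2085]].

Step 3 — form the quadratic (x - mu)^T · Sigma^{-1} · (x - mu):
  Sigma^{-1} · (x - mu) = (0.5782, -0.1754, 0.7156).
  (x - mu)^T · [Sigma^{-1} · (x - mu)] = (2)·(0.5782) + (-1)·(-0.1754) + (3)·(0.7156) = 3.4787.

Step 4 — take square root: d = √(3.4787) ≈ 1.8651.

d(x, mu) = √(3.4787) ≈ 1.8651


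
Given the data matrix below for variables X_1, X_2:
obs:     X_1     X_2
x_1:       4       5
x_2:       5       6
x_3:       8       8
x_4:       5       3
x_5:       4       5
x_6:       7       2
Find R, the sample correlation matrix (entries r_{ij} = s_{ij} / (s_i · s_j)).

Step 1 — column means:
  mean(X_1) = (4 + 5 + 8 + 5 + 4 + 7) / 6 = 33/6 = 5.5
  mean(X_2) = (5 + 6 + 8 + 3 + 5 + 2) / 6 = 29/6 = 4.8333

Step 2 — sample variances and covariances s[i,j] = (1/(n-1)) · Σ_k (x_{k,i} - mean_i) · (x_{k,j} - mean_j), with n-1 = 5:
  s[X_1,X_1] = ((-1.5)·(-1.5) + (-0.5)·(-0.5) + (2.5)·(2.5) + (-0.5)·(-0.5) + (-1.5)·(-1.5) + (1.5)·(1.5)) / 5 = 13.5/5 = 2.7
  s[X_1,X_2] = ((-1.5)·(0.1667) + (-0.5)·(1.1667) + (2.5)·(3.1667) + (-0.5)·(-1.8333) + (-1.5)·(0.1667) + (1.5)·(-2.8333)) / 5 = 3.5/5 = 0.7
  s[X_2,X_2] = ((0.1667)·(0.1667) + (1.1667)·(1.1667) + (3.1667)·(3.1667) + (-1.8333)·(-1.8333) + (0.1667)·(0.1667) + (-2.8333)·(-2.8333)) / 5 = 22.8333/5 = 4.5667
  Sample standard deviations s_i = √(s[i,i]):
  s(X_1) = √(2.7) = 1.6432
  s(X_2) = √(4.5667) = 2.137

Step 3 — r_{ij} = s_{ij} / (s_i · s_j):
  r[X_1,X_1] = 1 (diagonal).
  r[X_1,X_2] = 0.7 / (1.6432 · 2.137) = 0.7 / 3.5114 = 0.1994
  r[X_2,X_2] = 1 (diagonal).

R is symmetric with unit diagonal. Assembling:

R = [[1, 0.1994],
 [0.1994, 1]]


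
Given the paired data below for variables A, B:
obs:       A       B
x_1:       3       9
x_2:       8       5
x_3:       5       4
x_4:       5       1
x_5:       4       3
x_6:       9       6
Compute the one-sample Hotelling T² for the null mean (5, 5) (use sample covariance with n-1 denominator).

Step 1 — sample mean vector:
  mean(A) = (3 + 8 + 5 + 5 + 4 + 9) / 6 = 34/6 = 5.6667
  mean(B) = (9 + 5 + 4 + 1 + 3 + 6) / 6 = 28/6 = 4.6667
  x̄ = (5.6667, 4.6667),  deviation x̄ - mu_0 = (5.6667, 4.6667) - (5, 5) = (0.6667, -0.3333).

Step 2 — sample covariance matrix, S[i,j] = (1/(n-1)) · Σ_k (x_{k,i} - mean_i) · (x_{k,j} - mean_j), divisor n-1 = 5:
  S[A,A] = ((-2.6667)·(-2.6667) + (2.3333)·(2.3333) + (-0.6667)·(-0.6667) + (-0.6667)·(-0.6667) + (-1.6667)·(-1.6667) + (3.3333)·(3.3333)) / 5 = 27.3333/5 = 5.4667
  S[A,B] = ((-2.6667)·(4.3333) + (2.3333)·(0.3333) + (-0.6667)·(-0.6667) + (-0.6667)·(-3.6667) + (-1.6667)·(-1.6667) + (3.3333)·(1.3333)) / 5 = -0.6667/5 = -0.1333
  S[B,B] = ((4.3333)·(4.3333) + (0.3333)·(0.3333) + (-0.6667)·(-0.6667) + (-3.6667)·(-3.6667) + (-1.6667)·(-1.6667) + (1.3333)·(1.3333)) / 5 = 37.3333/5 = 7.4667
  S = [[5.4667, -0.1333],
 [-0.1333, 7.4667]].

Step 3 — invert S. det(S) = 5.4667·7.4667 - (-0.1333)² = 40.8.
  S^{-1} = (1/det) · [[d, -b], [-b, a]] = [[0.183, 0.0033],
 [0.0033, 0.134]].

Step 4 — quadratic form (x̄ - mu_0)^T · S^{-1} · (x̄ - mu_0):
  S^{-1} · (x̄ - mu_0) = (0.1209, -0.0425),
  (x̄ - mu_0)^T · [...] = (0.6667)·(0.1209) + (-0.3333)·(-0.0425) = 0.0948.

Step 5 — scale by n: T² = 6 · 0.0948 = 0.5686.

T² ≈ 0.5686


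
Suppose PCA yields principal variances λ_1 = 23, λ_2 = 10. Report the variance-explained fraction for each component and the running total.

Step 1 — total variance = trace(Sigma) = Σ λ_i = 23 + 10 = 33.

Step 2 — fraction explained by component i = λ_i / Σ λ:
  PC1: 23/33 = 0.697
  PC2: 10/33 = 0.303

Step 3 — cumulative fraction after k components = (λ_1 + ... + λ_k) / Σ λ:
  k = 1: 23/33 = 0.697
  k = 2: (23 + 10)/33 = 33/33 = 1

Summary (fraction, with percent):

explained: PC1 0.697 (69.7%), PC2 0.303 (30.3%);  cumulative: 0.697, 1


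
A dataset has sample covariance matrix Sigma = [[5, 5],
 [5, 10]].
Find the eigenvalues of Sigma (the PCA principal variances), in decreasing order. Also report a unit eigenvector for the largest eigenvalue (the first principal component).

Step 1 — characteristic polynomial of 2×2 Sigma:
  det(Sigma - λI) = λ² - trace · λ + det = 0.
  trace = 5 + 10 = 15, det = 5·10 - (5)² = 25.
Step 2 — discriminant:
  Δ = trace² - 4·det = 225 - 100 = 125.
Step 3 — eigenvalues:
  λ = (trace ± √Δ)/2 = (15 ± 11.1803)/2,
  λ_1 = 13.0902,  λ_2 = 1.9098.

Step 4 — unit eigenvector for λ_1: solve (Sigma - λ_1 I)v = 0. First row:
  (5 - 13.0902)·v_x + (5)·v_y = 0, i.e. (-8.0902)·v_x + (5)·v_y = 0,
  so v ∝ (b, λ_1 - a) = (5, 8.0902) = u.
  ||u|| = √((5)² + (8.0902)²) = √(90.4508) ≈ 9.5106,
  v_1 = u/||u|| ≈ (0.5257, 0.8507) (||v_1|| = 1).

λ_1 = 13.0902,  λ_2 = 1.9098;  v_1 ≈ (0.5257, 0.8507)


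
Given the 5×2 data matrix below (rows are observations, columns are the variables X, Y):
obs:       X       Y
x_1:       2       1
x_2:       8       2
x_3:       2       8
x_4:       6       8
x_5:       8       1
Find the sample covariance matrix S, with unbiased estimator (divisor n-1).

Step 1 — column means:
  mean(X) = (2 + 8 + 2 + 6 + 8) / 5 = 26/5 = 5.2
  mean(Y) = (1 + 2 + 8 + 8 + 1) / 5 = 20/5 = 4

Step 2 — sample covariance S[i,j] = (1/(n-1)) · Σ_k (x_{k,i} - mean_i) · (x_{k,j} - mean_j), with n-1 = 4.
  S[X,X] = ((-3.2)·(-3.2) + (2.8)·(2.8) + (-3.2)·(-3.2) + (0.8)·(0.8) + (2.8)·(2.8)) / 4 = 36.8/4 = 9.2
  S[X,Y] = ((-3.2)·(-3) + (2.8)·(-2) + (-3.2)·(4) + (0.8)·(4) + (2.8)·(-3)) / 4 = -14/4 = -3.5
  S[Y,Y] = ((-3)·(-3) + (-2)·(-2) + (4)·(4) + (4)·(4) + (-3)·(-3)) / 4 = 54/4 = 13.5

S is symmetric (S[j,i] = S[i,j]). Assembling:

S = [[9.2, -3.5],
 [-3.5, 13.5]]


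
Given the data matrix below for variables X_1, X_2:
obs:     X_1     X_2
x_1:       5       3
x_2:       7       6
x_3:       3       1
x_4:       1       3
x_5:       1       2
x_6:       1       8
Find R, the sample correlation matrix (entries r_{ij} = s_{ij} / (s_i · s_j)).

Step 1 — column means:
  mean(X_1) = (5 + 7 + 3 + 1 + 1 + 1) / 6 = 18/6 = 3
  mean(X_2) = (3 + 6 + 1 + 3 + 2 + 8) / 6 = 23/6 = 3.8333

Step 2 — sample variances and covariances s[i,j] = (1/(n-1)) · Σ_k (x_{k,i} - mean_i) · (x_{k,j} - mean_j), with n-1 = 5:
  s[X_1,X_1] = ((2)·(2) + (4)·(4) + (0)·(0) + (-2)·(-2) + (-2)·(-2) + (-2)·(-2)) / 5 = 32/5 = 6.4
  s[X_1,X_2] = ((2)·(-0.8333) + (4)·(2.1667) + (0)·(-2.8333) + (-2)·(-0.8333) + (-2)·(-1.8333) + (-2)·(4.1667)) / 5 = 4/5 = 0.8
  s[X_2,X_2] = ((-0.8333)·(-0.8333) + (2.1667)·(2.1667) + (-2.8333)·(-2.8333) + (-0.8333)·(-0.8333) + (-1.8333)·(-1.8333) + (4.1667)·(4.1667)) / 5 = 34.8333/5 = 6.9667
  Sample standard deviations s_i = √(s[i,i]):
  s(X_1) = √(6.4) = 2.5298
  s(X_2) = √(6.9667) = 2.6394

Step 3 — r_{ij} = s_{ij} / (s_i · s_j):
  r[X_1,X_1] = 1 (diagonal).
  r[X_1,X_2] = 0.8 / (2.5298 · 2.6394) = 0.8 / 6.6773 = 0.1198
  r[X_2,X_2] = 1 (diagonal).

R is symmetric with unit diagonal. Assembling:

R = [[1, 0.1198],
 [0.1198, 1]]


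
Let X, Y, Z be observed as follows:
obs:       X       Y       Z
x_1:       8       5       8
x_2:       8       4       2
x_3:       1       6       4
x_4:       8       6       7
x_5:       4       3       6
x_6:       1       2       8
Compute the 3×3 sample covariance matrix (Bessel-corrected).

Step 1 — column means:
  mean(X) = (8 + 8 + 1 + 8 + 4 + 1) / 6 = 30/6 = 5
  mean(Y) = (5 + 4 + 6 + 6 + 3 + 2) / 6 = 26/6 = 4.3333
  mean(Z) = (8 + 2 + 4 + 7 + 6 + 8) / 6 = 35/6 = 5.8333

Step 2 — sample covariance S[i,j] = (1/(n-1)) · Σ_k (x_{k,i} - mean_i) · (x_{k,j} - mean_j), with n-1 = 5.
  S[X,X] = ((3)·(3) + (3)·(3) + (-4)·(-4) + (3)·(3) + (-1)·(-1) + (-4)·(-4)) / 5 = 60/5 = 12
  S[X,Y] = ((3)·(0.6667) + (3)·(-0.3333) + (-4)·(1.6667) + (3)·(1.6667) + (-1)·(-1.3333) + (-4)·(-2.3333)) / 5 = 10/5 = 2
  S[X,Z] = ((3)·(2.1667) + (3)·(-3.8333) + (-4)·(-1.8333) + (3)·(1.1667) + (-1)·(0.1667) + (-4)·(2.1667)) / 5 = -3/5 = -0.6
  S[Y,Y] = ((0.6667)·(0.6667) + (-0.3333)·(-0.3333) + (1.6667)·(1.6667) + (1.6667)·(1.6667) + (-1.3333)·(-1.3333) + (-2.3333)·(-2.3333)) / 5 = 13.3333/5 = 2.6667
  S[Y,Z] = ((0.6667)·(2.1667) + (-0.3333)·(-3.8333) + (1.6667)·(-1.8333) + (1.6667)·(1.1667) + (-1.3333)·(0.1667) + (-2.3333)·(2.1667)) / 5 = -3.6667/5 = -0.7333
  S[Z,Z] = ((2.1667)·(2.1667) + (-3.8333)·(-3.8333) + (-1.8333)·(-1.8333) + (1.1667)·(1.1667) + (0.1667)·(0.1667) + (2.1667)·(2.1667)) / 5 = 28.8333/5 = 5.7667

S is symmetric (S[j,i] = S[i,j]). Assembling:

S = [[12, 2, -0.6],
 [2, 2.6667, -0.7333],
 [-0.6, -0.7333, 5.7667]]


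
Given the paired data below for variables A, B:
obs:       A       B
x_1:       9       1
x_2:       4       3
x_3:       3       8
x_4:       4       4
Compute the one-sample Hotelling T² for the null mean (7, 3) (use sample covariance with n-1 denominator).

Step 1 — sample mean vector:
  mean(A) = (9 + 4 + 3 + 4) / 4 = 20/4 = 5
  mean(B) = (1 + 3 + 8 + 4) / 4 = 16/4 = 4
  x̄ = (5, 4),  deviation x̄ - mu_0 = (5, 4) - (7, 3) = (-2, 1).

Step 2 — sample covariance matrix, S[i,j] = (1/(n-1)) · Σ_k (x_{k,i} - mean_i) · (x_{k,j} - mean_j), divisor n-1 = 3:
  S[A,A] = ((4)·(4) + (-1)·(-1) + (-2)·(-2) + (-1)·(-1)) / 3 = 22/3 = 7.3333
  S[A,B] = ((4)·(-3) + (-1)·(-1) + (-2)·(4) + (-1)·(0)) / 3 = -19/3 = -6.3333
  S[B,B] = ((-3)·(-3) + (-1)·(-1) + (4)·(4) + (0)·(0)) / 3 = 26/3 = 8.6667
  S = [[7.3333, -6.3333],
 [-6.3333, 8.6667]].

Step 3 — invert S. det(S) = 7.3333·8.6667 - (-6.3333)² = 23.4444.
  S^{-1} = (1/det) · [[d, -b], [-b, a]] = [[0.3697, 0.2701],
 [0.2701, 0.3128]].

Step 4 — quadratic form (x̄ - mu_0)^T · S^{-1} · (x̄ - mu_0):
  S^{-1} · (x̄ - mu_0) = (-0.4692, -0.2275),
  (x̄ - mu_0)^T · [...] = (-2)·(-0.4692) + (1)·(-0.2275) = 0.7109.

Step 5 — scale by n: T² = 4 · 0.7109 = 2.8436.

T² ≈ 2.8436


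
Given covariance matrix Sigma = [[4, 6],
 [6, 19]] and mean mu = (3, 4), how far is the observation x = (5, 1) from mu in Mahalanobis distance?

Step 1 — centre the observation: (x - mu) = (2, -3).

Step 2 — invert Sigma. det(Sigma) = 4·19 - (6)² = 40.
  Sigma^{-1} = (1/det) · [[d, -b], [-b, a]] = [[0.475, -0.15],
 [-0.15, 0.1]].

Step 3 — form the quadratic (x - mu)^T · Sigma^{-1} · (x - mu):
  Sigma^{-1} · (x - mu) = (1.4, -0.6).
  (x - mu)^T · [Sigma^{-1} · (x - mu)] = (2)·(1.4) + (-3)·(-0.6) = 4.6.

Step 4 — take square root: d = √(4.6) ≈ 2.1448.

d(x, mu) = √(4.6) ≈ 2.1448


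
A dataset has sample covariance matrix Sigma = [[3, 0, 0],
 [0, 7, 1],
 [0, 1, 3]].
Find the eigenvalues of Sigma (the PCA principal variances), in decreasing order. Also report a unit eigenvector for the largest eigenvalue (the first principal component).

Step 1 — characteristic polynomial p(λ) = det(λI - Sigma) = λ³ - tr·λ² + c_1·λ - det, where tr = trace, c_1 = sum of the principal 2×2 minors, det = det(Sigma):
  tr = 3 + 7 + 3 = 13,
  c_1 = (3·7 - (0)²) + (3·3 - (0)²) + (7·3 - (1)²) = 21 + 9 + 20 = 50,
  det = 3·(7·3 - (1)²) - (0)·((0)·3 - (1)·(0)) + (0)·((0)·(1) - 7·(0)) = 3·(20) - (0)·(0) + (0)·(0) = 60.
  So p(λ) = λ³ - 13λ² + 50λ - 60.
Step 2 — look for an integer root (rational root theorem: any rational root is an integer divisor of 60). Testing λ = 3:
  p(3) = 27 - 117 + 150 - 60 = 0  ✓
  Dividing out (λ - 3): p(λ) = (λ - 3)(λ² - 10λ + 20).
Step 3 — remaining eigenvalues from the quadratic λ² - 10λ + 20 = 0:
  Δ = 10² - 4·20 = 100 - 80 = 20,  λ = (10 ± √20)/2 = (10 ± 4.4721)/2 ≈ 7.2361 or 2.7639.
  Sorted: λ_1 = 7.2361,  λ_2 = 3,  λ_3 = 2.7639  (check: sum = 13 = tr ✓).

Step 4 — unit eigenvector for λ_1 ≈ 7.2361: v spans the null space of (Sigma - λ_1 I), whose rows are
  r_1 = (-4.2361, 0, 0),  r_2 = (0, -0.2361, 1),  r_3 = (0, 1, -4.2361).
  v is orthogonal to every row, so take v ∝ r_1 × r_2 = ((0)·(1) - (0)·(-0.2361), (0)·(0) - (-4.2361)·(1), (-4.2361)·(-0.2361) - (0)·(0)) ≈ (0, 4.2361, 1).
  Let u = (0, 4.2361, 1).
  ||u|| = √((0)² + (4.2361)² + (1)²) = √(18.9443) ≈ 4.3525,  v_1 = u/||u|| ≈ (0, 0.9732, 0.2298) (||v_1|| = 1).

λ_1 = 7.2361,  λ_2 = 3,  λ_3 = 2.7639;  v_1 ≈ (0, 0.9732, 0.2298)
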